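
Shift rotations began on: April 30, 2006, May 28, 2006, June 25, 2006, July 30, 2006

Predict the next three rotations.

Every date is a Sunday; gaps 28, 28, 35 days.
Each is the last Sunday of its month (at least one falls on the 29th or later, ruling out '4th Sunday').
August 2006 ends with Sunday August 27, 2006.
Last Sunday of September 2006: September 24, 2006.
Last Sunday of October 2006: October 29, 2006.

August 27, 2006; September 24, 2006; October 29, 2006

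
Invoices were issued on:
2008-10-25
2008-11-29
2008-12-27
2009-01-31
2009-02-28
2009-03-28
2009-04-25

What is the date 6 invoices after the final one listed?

2009-10-31

Every date is a Saturday; gaps 35, 28, 35, 28, 28, 28 days.
Each is the last Saturday of its month (at least one falls on the 29th or later, ruling out '4th Saturday').
Last Saturday of May 2009: 2009-05-30.
June 2009 ends with Saturday 2009-06-27.
July 2009 ends with Saturday 2009-07-25.
Last Saturday of August 2009: 2009-08-29.
September 2009 ends with Saturday 2009-09-26.
Last Saturday of October 2009: 2009-10-31.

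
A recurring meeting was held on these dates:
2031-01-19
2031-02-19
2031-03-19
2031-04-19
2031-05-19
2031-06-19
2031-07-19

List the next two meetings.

Gaps: 31, 28, 31, 30, 31, 30 days — not constant. Every event is on the 19th of the month.
Pattern: the 19th of each month.
August 2031: 2031-08-19.
September 2031: 2031-09-19.

2031-08-19, 2031-09-19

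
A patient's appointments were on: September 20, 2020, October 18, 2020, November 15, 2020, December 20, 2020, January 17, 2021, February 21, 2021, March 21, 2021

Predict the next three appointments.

These are Sundays at 28- or 35-day spacing (28, 28, 35, 28, 35, 28).
The pattern: 3rd Sunday of the month.
3rd Sunday of April 2021: April 18, 2021.
3rd Sunday of May 2021: May 16, 2021.
3rd Sunday of June 2021: June 20, 2021.

April 18, 2021; May 16, 2021; June 20, 2021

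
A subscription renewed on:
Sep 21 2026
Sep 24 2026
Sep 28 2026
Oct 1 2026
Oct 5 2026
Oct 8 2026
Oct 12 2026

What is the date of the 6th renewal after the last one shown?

Nov 2 2026

The gap pattern 3, 4, 3, 4, 3, 4 repeats every 2 events.
These are the Mondays and Thursdays of each week.
The following Thursday is Oct 15 2026.
Next Monday: Oct 19 2026.
The following Thursday is Oct 22 2026.
Next Monday: Oct 26 2026.
The following Thursday is Oct 29 2026.
Next Monday: Nov 2 2026.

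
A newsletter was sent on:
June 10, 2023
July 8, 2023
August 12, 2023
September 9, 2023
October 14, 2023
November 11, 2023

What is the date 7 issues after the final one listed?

Gaps: 28, 35, 28, 35, 28 days — a mix of 28 and 35. Every date is a Saturday.
Each is the 2nd Saturday of its month.
December 2023 — 2nd Saturday is December 9, 2023.
2nd Saturday of January 2024: January 13, 2024.
February 2024 — 2nd Saturday is February 10, 2024.
March 2024 — 2nd Saturday is March 9, 2024.
2nd Saturday of April 2024: April 13, 2024.
2nd Saturday of May 2024: May 11, 2024.
2nd Saturday of June 2024: June 8, 2024.

June 8, 2024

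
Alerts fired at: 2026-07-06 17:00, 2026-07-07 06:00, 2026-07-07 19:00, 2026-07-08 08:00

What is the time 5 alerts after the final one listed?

The interval is a steady 13 hours (13, 13, 13).
2026-07-08 08:00 + 13 h = 2026-07-08 21:00.
2026-07-08 21:00 + 13 h = 2026-07-09 10:00.
2026-07-09 10:00 + 13 h = 2026-07-09 23:00.
2026-07-09 23:00 + 13 h = 2026-07-10 12:00.
2026-07-10 12:00 + 13 h = 2026-07-11 01:00.

2026-07-11 01:00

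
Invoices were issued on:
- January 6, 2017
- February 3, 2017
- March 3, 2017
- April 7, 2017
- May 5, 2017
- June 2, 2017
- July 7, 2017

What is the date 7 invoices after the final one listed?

February 2, 2018

All dates are Fridays, 28, 28, 35, 28, 28, 35 days apart.
Specifically, the 1st Friday of each month.
August 2017 — 1st Friday is August 4, 2017.
1st Friday of September 2017: September 1, 2017.
October 2017 — 1st Friday is October 6, 2017.
November 2017 — 1st Friday is November 3, 2017.
December 2017 — 1st Friday is December 1, 2017.
1st Friday of January 2018: January 5, 2018.
February 2018 — 1st Friday is February 2, 2018.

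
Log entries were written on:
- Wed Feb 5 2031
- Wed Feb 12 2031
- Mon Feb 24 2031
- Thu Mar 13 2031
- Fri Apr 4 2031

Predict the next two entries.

Thu May 1 2031, Mon Jun 2 2031

Gaps: 7, 12, 17, 22 days — each gap is 5 larger than the previous one.
Next gap: 27 days. Fri Apr 4 2031 + 27 days = Thu May 1 2031.
Next gap: 32 days. Thu May 1 2031 + 32 days = Mon Jun 2 2031.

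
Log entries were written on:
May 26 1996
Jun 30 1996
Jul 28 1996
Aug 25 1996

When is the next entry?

Sep 29 1996

All Sundays; the gaps (35, 28, 28) vary with month length.
This is the last Sunday of each month.
September 1996 ends with Sunday Sep 29 1996.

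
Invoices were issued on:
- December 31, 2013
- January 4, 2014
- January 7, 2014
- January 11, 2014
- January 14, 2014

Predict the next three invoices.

Gaps: 4, 3, 4, 3 days — not constant, but cyclic with period 2.
The events fall on every Tuesday and Saturday.
The following Saturday is January 18, 2014.
Next Tuesday: January 21, 2014.
The following Saturday is January 25, 2014.

January 18, 2014; January 21, 2014; January 25, 2014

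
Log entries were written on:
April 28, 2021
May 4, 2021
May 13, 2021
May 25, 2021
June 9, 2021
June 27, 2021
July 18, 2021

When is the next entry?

August 11, 2021

The spacing grows by 3 each time: 6, 9, 12, 15, 18, 21 days.
Next gap: 24 days. July 18, 2021 + 24 days = August 11, 2021.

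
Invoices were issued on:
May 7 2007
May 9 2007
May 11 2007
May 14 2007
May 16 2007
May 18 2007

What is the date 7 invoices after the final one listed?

Jun 4 2007

The gap pattern 2, 2, 3, 2, 2 repeats every 3 events.
These are the Mondays, Wednesdays and Fridays of each week.
Next Monday: May 21 2007.
Next Wednesday: May 23 2007.
The following Friday is May 25 2007.
Next Monday: May 28 2007.
Next Wednesday: May 30 2007.
Next Friday: Jun 1 2007.
The following Monday is Jun 4 2007.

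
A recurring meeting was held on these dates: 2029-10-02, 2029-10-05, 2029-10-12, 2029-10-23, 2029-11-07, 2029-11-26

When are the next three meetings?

The spacing grows by 4 each time: 3, 7, 11, 15, 19 days.
Next gap: 23 days. 2029-11-26 + 23 days = 2029-12-19.
Next gap: 27 days. 2029-12-19 + 27 days = 2030-01-15.
Next gap: 31 days. 2030-01-15 + 31 days = 2030-02-15.

2029-12-19, 2030-01-15, 2030-02-15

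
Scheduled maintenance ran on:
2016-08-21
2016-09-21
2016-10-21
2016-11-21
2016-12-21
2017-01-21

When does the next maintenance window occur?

Gaps: 31, 30, 31, 30, 31 days — not constant. Every event is on the 21st of the month.
Pattern: the 21st of each month.
February 2017: 2017-02-21.

2017-02-21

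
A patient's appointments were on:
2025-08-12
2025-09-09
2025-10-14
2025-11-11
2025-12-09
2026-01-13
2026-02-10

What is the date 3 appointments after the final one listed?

All dates are Tuesdays, 28, 35, 28, 28, 35, 28 days apart.
Specifically, the 2nd Tuesday of each month.
2nd Tuesday of March 2026: 2026-03-10.
April 2026 — 2nd Tuesday is 2026-04-14.
May 2026 — 2nd Tuesday is 2026-05-12.

2026-05-12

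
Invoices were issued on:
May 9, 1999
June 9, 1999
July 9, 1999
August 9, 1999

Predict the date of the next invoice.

Gaps: 31, 30, 31 days — not constant. Every event is on the 9th of the month.
Pattern: the 9th of each month.
September 1999: September 9, 1999.

September 9, 1999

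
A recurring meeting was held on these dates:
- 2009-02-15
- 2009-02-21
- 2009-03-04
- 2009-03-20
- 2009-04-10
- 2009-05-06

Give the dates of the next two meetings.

2009-06-06, 2009-07-12

The spacing grows by 5 each time: 6, 11, 16, 21, 26 days.
Next gap: 31 days. 2009-05-06 + 31 days = 2009-06-06.
Next gap: 36 days. 2009-06-06 + 36 days = 2009-07-12.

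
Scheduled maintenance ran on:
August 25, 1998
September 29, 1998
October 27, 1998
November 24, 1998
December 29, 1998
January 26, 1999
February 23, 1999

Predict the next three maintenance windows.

March 30, 1999; April 27, 1999; May 25, 1999

Every date is a Tuesday; gaps 35, 28, 28, 35, 28, 28 days.
Each is the last Tuesday of its month (at least one falls on the 29th or later, ruling out '4th Tuesday').
Last Tuesday of March 1999: March 30, 1999.
Last Tuesday of April 1999: April 27, 1999.
Last Tuesday of May 1999: May 25, 1999.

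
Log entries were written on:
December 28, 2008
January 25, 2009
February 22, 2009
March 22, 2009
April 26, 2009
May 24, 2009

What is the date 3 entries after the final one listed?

August 23, 2009

Gaps: 28, 28, 28, 35, 28 days — a mix of 28 and 35. Every date is a Sunday.
Each is the 4th Sunday of its month.
4th Sunday of June 2009: June 28, 2009.
July 2009 — 4th Sunday is July 26, 2009.
4th Sunday of August 2009: August 23, 2009.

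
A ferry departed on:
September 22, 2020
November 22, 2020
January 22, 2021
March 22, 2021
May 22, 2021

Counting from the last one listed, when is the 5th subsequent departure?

March 22, 2022

Gaps: 61, 61, 59, 61 days — not constant. Every event is on the 22nd of the month.
Pattern: the 22nd of every 2 months.
Next: July 2021 → July 22, 2021.
Next: September 2021 → September 22, 2021.
Next: November 2021 → November 22, 2021.
January 2022: January 22, 2022.
March 2022: March 22, 2022.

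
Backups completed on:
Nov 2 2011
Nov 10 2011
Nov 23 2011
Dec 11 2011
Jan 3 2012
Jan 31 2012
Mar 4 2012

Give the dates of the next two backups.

The spacing grows by 5 each time: 8, 13, 18, 23, 28, 33 days.
Next gap: 38 days. Mar 4 2012 + 38 days = Apr 11 2012.
Next gap: 43 days. Apr 11 2012 + 43 days = May 24 2012.

Apr 11 2012, May 24 2012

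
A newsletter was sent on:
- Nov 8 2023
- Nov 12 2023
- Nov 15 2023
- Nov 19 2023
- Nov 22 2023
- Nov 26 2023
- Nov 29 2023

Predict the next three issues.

Dec 3 2023, Dec 6 2023, Dec 10 2023

Gaps: 4, 3, 4, 3, 4, 3 days — not constant, but cyclic with period 2.
The events fall on every Wednesday and Sunday.
Next Sunday: Dec 3 2023.
The following Wednesday is Dec 6 2023.
Next Sunday: Dec 10 2023.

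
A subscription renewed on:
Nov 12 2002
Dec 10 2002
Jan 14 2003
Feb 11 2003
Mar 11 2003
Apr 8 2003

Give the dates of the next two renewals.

These are Tuesdays at 28- or 35-day spacing (28, 35, 28, 28, 28).
The pattern: 2nd Tuesday of the month.
May 2003 — 2nd Tuesday is May 13 2003.
2nd Tuesday of June 2003: Jun 10 2003.

May 13 2003, Jun 10 2003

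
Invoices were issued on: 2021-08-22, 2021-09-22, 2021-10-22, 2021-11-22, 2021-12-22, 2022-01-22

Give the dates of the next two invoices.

2022-02-22, 2022-03-22

The day-of-month is always 22 (31, 30, 31, 30, 31 days between events).
So this recurs on the 22nd of each month.
Next: February 2022 → 2022-02-22.
March 2022: 2022-03-22.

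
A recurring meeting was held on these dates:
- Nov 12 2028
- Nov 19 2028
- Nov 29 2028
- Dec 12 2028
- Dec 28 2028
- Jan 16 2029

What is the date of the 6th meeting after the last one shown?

Jul 12 2029

The spacing grows by 3 each time: 7, 10, 13, 16, 19 days.
Next gap: 22 days. Jan 16 2029 + 22 days = Feb 7 2029.
Next gap: 25 days. Feb 7 2029 + 25 days = Mar 4 2029.
Next gap: 28 days. Mar 4 2029 + 28 days = Apr 1 2029.
Next gap: 31 days. Apr 1 2029 + 31 days = May 2 2029.
Next gap: 34 days. May 2 2029 + 34 days = Jun 5 2029.
Next gap: 37 days. Jun 5 2029 + 37 days = Jul 12 2029.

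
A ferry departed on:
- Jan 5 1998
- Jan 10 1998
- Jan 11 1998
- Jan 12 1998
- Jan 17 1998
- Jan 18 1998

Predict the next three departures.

Every event lands on a Monday or Saturday or Sunday (gaps cycle 5, 1, 1, 5, 1).
So the schedule is: every Monday, Saturday and Sunday.
The following Monday is Jan 19 1998.
Next Saturday: Jan 24 1998.
Next Sunday: Jan 25 1998.

Jan 19 1998, Jan 24 1998, Jan 25 1998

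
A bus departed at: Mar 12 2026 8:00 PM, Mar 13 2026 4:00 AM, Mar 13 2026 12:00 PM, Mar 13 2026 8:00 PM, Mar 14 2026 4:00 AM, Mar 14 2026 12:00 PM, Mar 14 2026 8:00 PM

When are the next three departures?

Mar 15 2026 4:00 AM, Mar 15 2026 12:00 PM, Mar 15 2026 8:00 PM

Spacing: 8, 8, 8, 8, 8, 8 h — constant 8 h.
Mar 14 2026 8:00 PM + 8 h = Mar 15 2026 4:00 AM.
Mar 15 2026 4:00 AM + 8 h = Mar 15 2026 12:00 PM.
Mar 15 2026 12:00 PM + 8 h = Mar 15 2026 8:00 PM.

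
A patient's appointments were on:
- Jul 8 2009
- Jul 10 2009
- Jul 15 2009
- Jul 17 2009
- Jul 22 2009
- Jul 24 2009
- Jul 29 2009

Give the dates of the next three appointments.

The gap pattern 2, 5, 2, 5, 2, 5 repeats every 2 events.
These are the Wednesdays and Fridays of each week.
The following Friday is Jul 31 2009.
The following Wednesday is Aug 5 2009.
The following Friday is Aug 7 2009.

Jul 31 2009, Aug 5 2009, Aug 7 2009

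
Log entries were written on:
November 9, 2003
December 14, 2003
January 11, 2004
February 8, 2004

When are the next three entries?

March 14, 2004; April 11, 2004; May 9, 2004

These are Sundays at 28- or 35-day spacing (35, 28, 28).
The pattern: 2nd Sunday of the month.
2nd Sunday of March 2004: March 14, 2004.
April 2004 — 2nd Sunday is April 11, 2004.
May 2004 — 2nd Sunday is May 9, 2004.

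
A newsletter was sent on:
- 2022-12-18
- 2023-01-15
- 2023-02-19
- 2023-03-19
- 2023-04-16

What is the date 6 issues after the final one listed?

2023-10-15

Gaps: 28, 35, 28, 28 days — a mix of 28 and 35. Every date is a Sunday.
Each is the 3rd Sunday of its month.
May 2023 — 3rd Sunday is 2023-05-21.
3rd Sunday of June 2023: 2023-06-18.
July 2023 — 3rd Sunday is 2023-07-16.
3rd Sunday of August 2023: 2023-08-20.
3rd Sunday of September 2023: 2023-09-17.
3rd Sunday of October 2023: 2023-10-15.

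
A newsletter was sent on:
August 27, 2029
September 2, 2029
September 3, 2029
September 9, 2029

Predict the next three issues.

Gaps: 6, 1, 6 days — not constant, but cyclic with period 2.
The events fall on every Monday and Sunday.
Next Monday: September 10, 2029.
The following Sunday is September 16, 2029.
The following Monday is September 17, 2029.

September 10, 2029; September 16, 2029; September 17, 2029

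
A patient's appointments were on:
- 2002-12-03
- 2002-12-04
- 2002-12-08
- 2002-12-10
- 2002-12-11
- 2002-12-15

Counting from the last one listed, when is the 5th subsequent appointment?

The gap pattern 1, 4, 2, 1, 4 repeats every 3 events.
These are the Tuesdays, Wednesdays and Sundays of each week.
The following Tuesday is 2002-12-17.
Next Wednesday: 2002-12-18.
Next Sunday: 2002-12-22.
The following Tuesday is 2002-12-24.
The following Wednesday is 2002-12-25.

2002-12-25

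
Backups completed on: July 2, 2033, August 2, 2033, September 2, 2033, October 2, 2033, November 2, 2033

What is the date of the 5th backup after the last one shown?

Each date is the 2nd; the gaps (31, 31, 30, 31) track the month lengths.
The rule is the 2nd of each month.
Next: December 2033 → December 2, 2033.
Next: January 2034 → January 2, 2034.
February 2034: February 2, 2034.
Next: March 2034 → March 2, 2034.
April 2034: April 2, 2034.

April 2, 2034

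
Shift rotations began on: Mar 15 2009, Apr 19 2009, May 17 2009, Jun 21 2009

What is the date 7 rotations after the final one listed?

Gaps: 35, 28, 35 days — a mix of 28 and 35. Every date is a Sunday.
Each is the 3rd Sunday of its month.
3rd Sunday of July 2009: Jul 19 2009.
August 2009 — 3rd Sunday is Aug 16 2009.
3rd Sunday of September 2009: Sep 20 2009.
3rd Sunday of October 2009: Oct 18 2009.
November 2009 — 3rd Sunday is Nov 15 2009.
3rd Sunday of December 2009: Dec 20 2009.
January 2010 — 3rd Sunday is Jan 17 2010.

Jan 17 2010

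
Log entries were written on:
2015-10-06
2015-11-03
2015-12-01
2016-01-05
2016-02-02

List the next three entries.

Gaps: 28, 28, 35, 28 days — a mix of 28 and 35. Every date is a Tuesday.
Each is the 1st Tuesday of its month.
1st Tuesday of March 2016: 2016-03-01.
April 2016 — 1st Tuesday is 2016-04-05.
May 2016 — 1st Tuesday is 2016-05-03.

2016-03-01, 2016-04-05, 2016-05-03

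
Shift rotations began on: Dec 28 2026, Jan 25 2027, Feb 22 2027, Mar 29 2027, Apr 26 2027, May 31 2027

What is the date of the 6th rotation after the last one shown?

These are Mondays with 28, 28, 35, 28, 35-day gaps.
Each is the final Monday of its month — Mar 29 2027 is past the 28th, so '4th Monday' doesn't fit.
Last Monday of June 2027: Jun 28 2027.
July 2027 ends with Monday Jul 26 2027.
August 2027 ends with Monday Aug 30 2027.
Last Monday of September 2027: Sep 27 2027.
October 2027 ends with Monday Oct 25 2027.
November 2027 ends with Monday Nov 29 2027.

Nov 29 2027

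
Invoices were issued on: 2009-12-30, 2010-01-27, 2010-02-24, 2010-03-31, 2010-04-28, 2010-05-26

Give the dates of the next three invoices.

These are Wednesdays with 28, 28, 35, 28, 28-day gaps.
Each is the final Wednesday of its month — 2009-12-30 is past the 28th, so '4th Wednesday' doesn't fit.
June 2010 ends with Wednesday 2010-06-30.
July 2010 ends with Wednesday 2010-07-28.
Last Wednesday of August 2010: 2010-08-25.

2010-06-30, 2010-07-28, 2010-08-25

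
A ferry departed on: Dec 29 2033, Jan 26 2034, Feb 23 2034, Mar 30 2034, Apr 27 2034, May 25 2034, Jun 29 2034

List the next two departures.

Jul 27 2034, Aug 31 2034

All Thursdays; the gaps (28, 28, 35, 28, 28, 35) vary with month length.
This is the last Thursday of each month.
July 2034 ends with Thursday Jul 27 2034.
August 2034 ends with Thursday Aug 31 2034.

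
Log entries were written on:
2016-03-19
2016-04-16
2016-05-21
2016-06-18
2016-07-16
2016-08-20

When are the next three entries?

2016-09-17, 2016-10-15, 2016-11-19

Gaps: 28, 35, 28, 28, 35 days — a mix of 28 and 35. Every date is a Saturday.
Each is the 3rd Saturday of its month.
3rd Saturday of September 2016: 2016-09-17.
October 2016 — 3rd Saturday is 2016-10-15.
3rd Saturday of November 2016: 2016-11-19.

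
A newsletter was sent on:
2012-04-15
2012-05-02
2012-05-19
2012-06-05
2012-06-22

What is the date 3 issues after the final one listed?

The spacing is 17, 17, 17, 17 days — always 17 days.
2012-06-22 + 17 days = 2012-07-09.
2012-07-09 + 17 days = 2012-07-26.
2012-07-26 + 17 days = 2012-08-12.

2012-08-12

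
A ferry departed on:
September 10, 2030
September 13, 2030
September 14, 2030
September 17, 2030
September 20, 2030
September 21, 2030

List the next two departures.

Every event lands on a Tuesday or Friday or Saturday (gaps cycle 3, 1, 3, 3, 1).
So the schedule is: every Tuesday, Friday and Saturday.
The following Tuesday is September 24, 2030.
Next Friday: September 27, 2030.

September 24, 2030; September 27, 2030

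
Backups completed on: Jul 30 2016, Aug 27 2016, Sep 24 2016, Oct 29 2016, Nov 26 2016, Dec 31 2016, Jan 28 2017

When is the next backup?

All Saturdays; the gaps (28, 28, 35, 28, 35, 28) vary with month length.
This is the last Saturday of each month.
February 2017 ends with Saturday Feb 25 2017.

Feb 25 2017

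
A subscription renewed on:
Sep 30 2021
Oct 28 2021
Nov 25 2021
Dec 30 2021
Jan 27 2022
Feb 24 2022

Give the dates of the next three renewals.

All Thursdays; the gaps (28, 28, 35, 28, 28) vary with month length.
This is the last Thursday of each month.
March 2022 ends with Thursday Mar 31 2022.
April 2022 ends with Thursday Apr 28 2022.
Last Thursday of May 2022: May 26 2022.

Mar 31 2022, Apr 28 2022, May 26 2022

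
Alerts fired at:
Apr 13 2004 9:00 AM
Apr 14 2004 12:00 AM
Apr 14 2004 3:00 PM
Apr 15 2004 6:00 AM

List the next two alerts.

Apr 15 2004 9:00 PM, Apr 16 2004 12:00 PM

Gaps: 15, 15, 15 hours — each event is 15 hours after the previous one.
Apr 15 2004 6:00 AM + 15 h = Apr 15 2004 9:00 PM.
Apr 15 2004 9:00 PM + 15 h = Apr 16 2004 12:00 PM.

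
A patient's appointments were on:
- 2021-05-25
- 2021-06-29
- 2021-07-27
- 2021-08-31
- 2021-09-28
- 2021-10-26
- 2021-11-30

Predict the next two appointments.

These are Tuesdays with 35, 28, 35, 28, 28, 35-day gaps.
Each is the final Tuesday of its month — 2021-06-29 is past the 28th, so '4th Tuesday' doesn't fit.
December 2021 ends with Tuesday 2021-12-28.
Last Tuesday of January 2022: 2022-01-25.

2021-12-28, 2022-01-25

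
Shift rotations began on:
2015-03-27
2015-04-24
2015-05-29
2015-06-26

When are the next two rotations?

2015-07-31, 2015-08-28

All Fridays; the gaps (28, 35, 28) vary with month length.
This is the last Friday of each month.
Last Friday of July 2015: 2015-07-31.
August 2015 ends with Friday 2015-08-28.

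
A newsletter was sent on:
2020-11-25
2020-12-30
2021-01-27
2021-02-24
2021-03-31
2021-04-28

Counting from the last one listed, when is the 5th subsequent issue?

2021-09-29

These are Wednesdays with 35, 28, 28, 35, 28-day gaps.
Each is the final Wednesday of its month — 2020-12-30 is past the 28th, so '4th Wednesday' doesn't fit.
Last Wednesday of May 2021: 2021-05-26.
June 2021 ends with Wednesday 2021-06-30.
July 2021 ends with Wednesday 2021-07-28.
August 2021 ends with Wednesday 2021-08-25.
September 2021 ends with Wednesday 2021-09-29.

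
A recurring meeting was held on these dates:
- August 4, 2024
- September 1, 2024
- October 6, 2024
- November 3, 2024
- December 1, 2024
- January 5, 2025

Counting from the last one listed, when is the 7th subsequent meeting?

All dates are Sundays, 28, 35, 28, 28, 35 days apart.
Specifically, the 1st Sunday of each month.
1st Sunday of February 2025: February 2, 2025.
March 2025 — 1st Sunday is March 2, 2025.
April 2025 — 1st Sunday is April 6, 2025.
May 2025 — 1st Sunday is May 4, 2025.
June 2025 — 1st Sunday is June 1, 2025.
1st Sunday of July 2025: July 6, 2025.
August 2025 — 1st Sunday is August 3, 2025.

August 3, 2025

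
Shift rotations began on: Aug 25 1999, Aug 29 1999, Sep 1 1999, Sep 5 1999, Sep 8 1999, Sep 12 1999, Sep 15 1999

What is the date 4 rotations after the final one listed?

Sep 29 1999

Every event lands on a Wednesday or Sunday (gaps cycle 4, 3, 4, 3, 4, 3).
So the schedule is: every Wednesday and Sunday.
Next Sunday: Sep 19 1999.
The following Wednesday is Sep 22 1999.
Next Sunday: Sep 26 1999.
Next Wednesday: Sep 29 1999.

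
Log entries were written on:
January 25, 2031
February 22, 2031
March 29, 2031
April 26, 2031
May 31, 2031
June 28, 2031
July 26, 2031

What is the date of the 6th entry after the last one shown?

January 31, 2032

These are Saturdays with 28, 35, 28, 35, 28, 28-day gaps.
Each is the final Saturday of its month — March 29, 2031 is past the 28th, so '4th Saturday' doesn't fit.
August 2031 ends with Saturday August 30, 2031.
September 2031 ends with Saturday September 27, 2031.
October 2031 ends with Saturday October 25, 2031.
November 2031 ends with Saturday November 29, 2031.
Last Saturday of December 2031: December 27, 2031.
Last Saturday of January 2032: January 31, 2032.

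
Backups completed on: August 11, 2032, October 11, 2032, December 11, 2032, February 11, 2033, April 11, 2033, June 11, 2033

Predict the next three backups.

August 11, 2033; October 11, 2033; December 11, 2033

Each date is the 11th; the gaps (61, 61, 62, 59, 61) track the month lengths.
The rule is the 11th of every 2 months.
August 2033: August 11, 2033.
Next: October 2033 → October 11, 2033.
Next: December 2033 → December 11, 2033.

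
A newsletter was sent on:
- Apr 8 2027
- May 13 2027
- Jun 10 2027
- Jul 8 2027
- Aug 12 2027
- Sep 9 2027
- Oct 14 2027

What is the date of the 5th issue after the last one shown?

Mar 9 2028

Gaps: 35, 28, 28, 35, 28, 35 days — a mix of 28 and 35. Every date is a Thursday.
Each is the 2nd Thursday of its month.
November 2027 — 2nd Thursday is Nov 11 2027.
December 2027 — 2nd Thursday is Dec 9 2027.
2nd Thursday of January 2028: Jan 13 2028.
2nd Thursday of February 2028: Feb 10 2028.
2nd Thursday of March 2028: Mar 9 2028.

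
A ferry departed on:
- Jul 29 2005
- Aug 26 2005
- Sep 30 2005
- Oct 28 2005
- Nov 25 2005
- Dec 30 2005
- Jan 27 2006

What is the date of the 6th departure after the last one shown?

All Fridays; the gaps (28, 35, 28, 28, 35, 28) vary with month length.
This is the last Friday of each month.
Last Friday of February 2006: Feb 24 2006.
March 2006 ends with Friday Mar 31 2006.
Last Friday of April 2006: Apr 28 2006.
May 2006 ends with Friday May 26 2006.
June 2006 ends with Friday Jun 30 2006.
Last Friday of July 2006: Jul 28 2006.

Jul 28 2006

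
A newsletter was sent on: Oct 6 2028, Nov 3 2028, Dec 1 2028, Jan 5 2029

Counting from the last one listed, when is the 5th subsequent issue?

All dates are Fridays, 28, 28, 35 days apart.
Specifically, the 1st Friday of each month.
1st Friday of February 2029: Feb 2 2029.
March 2029 — 1st Friday is Mar 2 2029.
1st Friday of April 2029: Apr 6 2029.
May 2029 — 1st Friday is May 4 2029.
June 2029 — 1st Friday is Jun 1 2029.

Jun 1 2029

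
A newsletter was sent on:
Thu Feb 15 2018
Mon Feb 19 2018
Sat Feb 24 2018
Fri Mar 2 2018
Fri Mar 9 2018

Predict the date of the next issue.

Sat Mar 17 2018

The spacing grows by 1 each time: 4, 5, 6, 7 days.
Next gap: 8 days. Fri Mar 9 2018 + 8 days = Sat Mar 17 2018.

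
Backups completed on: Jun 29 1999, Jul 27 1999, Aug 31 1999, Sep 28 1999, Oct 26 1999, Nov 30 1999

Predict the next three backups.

Dec 28 1999, Jan 25 2000, Feb 29 2000

These are Tuesdays with 28, 35, 28, 28, 35-day gaps.
Each is the final Tuesday of its month — Jun 29 1999 is past the 28th, so '4th Tuesday' doesn't fit.
December 1999 ends with Tuesday Dec 28 1999.
Last Tuesday of January 2000: Jan 25 2000.
Last Tuesday of February 2000: Feb 29 2000.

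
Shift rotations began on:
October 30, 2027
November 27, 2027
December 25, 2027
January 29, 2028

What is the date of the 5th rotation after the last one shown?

Every date is a Saturday; gaps 28, 28, 35 days.
Each is the last Saturday of its month (at least one falls on the 29th or later, ruling out '4th Saturday').
Last Saturday of February 2028: February 26, 2028.
Last Saturday of March 2028: March 25, 2028.
April 2028 ends with Saturday April 29, 2028.
May 2028 ends with Saturday May 27, 2028.
June 2028 ends with Saturday June 24, 2028.

June 24, 2028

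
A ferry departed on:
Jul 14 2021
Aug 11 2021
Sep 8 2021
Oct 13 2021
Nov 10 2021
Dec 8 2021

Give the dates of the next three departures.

Jan 12 2022, Feb 9 2022, Mar 9 2022

These are Wednesdays at 28- or 35-day spacing (28, 28, 35, 28, 28).
The pattern: 2nd Wednesday of the month.
2nd Wednesday of January 2022: Jan 12 2022.
February 2022 — 2nd Wednesday is Feb 9 2022.
March 2022 — 2nd Wednesday is Mar 9 2022.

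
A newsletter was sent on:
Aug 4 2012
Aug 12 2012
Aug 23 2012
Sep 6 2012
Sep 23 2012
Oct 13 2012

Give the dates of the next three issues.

Nov 5 2012, Dec 1 2012, Dec 30 2012

Intervals are 8, 11, 14, 17, 20 days — an arithmetic progression with common difference 3.
Next gap: 23 days. Oct 13 2012 + 23 days = Nov 5 2012.
Next gap: 26 days. Nov 5 2012 + 26 days = Dec 1 2012.
Next gap: 29 days. Dec 1 2012 + 29 days = Dec 30 2012.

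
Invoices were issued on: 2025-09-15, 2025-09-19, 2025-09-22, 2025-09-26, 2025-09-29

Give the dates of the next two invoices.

The gap pattern 4, 3, 4, 3 repeats every 2 events.
These are the Mondays and Fridays of each week.
The following Friday is 2025-10-03.
Next Monday: 2025-10-06.

2025-10-03, 2025-10-06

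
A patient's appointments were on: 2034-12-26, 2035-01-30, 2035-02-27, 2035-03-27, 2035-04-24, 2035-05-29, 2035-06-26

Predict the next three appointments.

2035-07-31, 2035-08-28, 2035-09-25

Every date is a Tuesday; gaps 35, 28, 28, 28, 35, 28 days.
Each is the last Tuesday of its month (at least one falls on the 29th or later, ruling out '4th Tuesday').
July 2035 ends with Tuesday 2035-07-31.
August 2035 ends with Tuesday 2035-08-28.
Last Tuesday of September 2035: 2035-09-25.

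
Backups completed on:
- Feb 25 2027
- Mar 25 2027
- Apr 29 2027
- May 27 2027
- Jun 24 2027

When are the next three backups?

Every date is a Thursday; gaps 28, 35, 28, 28 days.
Each is the last Thursday of its month (at least one falls on the 29th or later, ruling out '4th Thursday').
Last Thursday of July 2027: Jul 29 2027.
August 2027 ends with Thursday Aug 26 2027.
September 2027 ends with Thursday Sep 30 2027.

Jul 29 2027, Aug 26 2027, Sep 30 2027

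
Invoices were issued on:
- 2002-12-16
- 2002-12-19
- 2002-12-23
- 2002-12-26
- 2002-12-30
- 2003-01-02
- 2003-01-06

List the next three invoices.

2003-01-09, 2003-01-13, 2003-01-16

Every event lands on a Monday or Thursday (gaps cycle 3, 4, 3, 4, 3, 4).
So the schedule is: every Monday and Thursday.
Next Thursday: 2003-01-09.
The following Monday is 2003-01-13.
Next Thursday: 2003-01-16.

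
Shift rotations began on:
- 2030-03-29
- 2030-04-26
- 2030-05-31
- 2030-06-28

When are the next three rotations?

2030-07-26, 2030-08-30, 2030-09-27

Every date is a Friday; gaps 28, 35, 28 days.
Each is the last Friday of its month (at least one falls on the 29th or later, ruling out '4th Friday').
July 2030 ends with Friday 2030-07-26.
Last Friday of August 2030: 2030-08-30.
Last Friday of September 2030: 2030-09-27.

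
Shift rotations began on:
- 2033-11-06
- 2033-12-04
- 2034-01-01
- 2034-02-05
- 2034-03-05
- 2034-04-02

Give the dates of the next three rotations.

Gaps: 28, 28, 35, 28, 28 days — a mix of 28 and 35. Every date is a Sunday.
Each is the 1st Sunday of its month.
May 2034 — 1st Sunday is 2034-05-07.
June 2034 — 1st Sunday is 2034-06-04.
1st Sunday of July 2034: 2034-07-02.

2034-05-07, 2034-06-04, 2034-07-02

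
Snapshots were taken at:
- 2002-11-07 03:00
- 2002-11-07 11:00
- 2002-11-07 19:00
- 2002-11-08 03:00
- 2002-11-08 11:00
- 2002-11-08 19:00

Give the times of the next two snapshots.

2002-11-09 03:00, 2002-11-09 11:00

Spacing: 8, 8, 8, 8, 8 h — constant 8 h.
2002-11-08 19:00 + 8 h = 2002-11-09 03:00.
2002-11-09 03:00 + 8 h = 2002-11-09 11:00.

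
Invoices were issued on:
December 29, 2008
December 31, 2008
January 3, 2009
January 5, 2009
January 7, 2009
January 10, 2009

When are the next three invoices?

January 12, 2009; January 14, 2009; January 17, 2009

Gaps: 2, 3, 2, 2, 3 days — not constant, but cyclic with period 3.
The events fall on every Monday, Wednesday and Saturday.
The following Monday is January 12, 2009.
Next Wednesday: January 14, 2009.
Next Saturday: January 17, 2009.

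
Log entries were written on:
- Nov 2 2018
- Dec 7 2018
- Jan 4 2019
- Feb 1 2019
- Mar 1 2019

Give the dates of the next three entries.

Apr 5 2019, May 3 2019, Jun 7 2019

These are Fridays at 28- or 35-day spacing (35, 28, 28, 28).
The pattern: 1st Friday of the month.
1st Friday of April 2019: Apr 5 2019.
1st Friday of May 2019: May 3 2019.
June 2019 — 1st Friday is Jun 7 2019.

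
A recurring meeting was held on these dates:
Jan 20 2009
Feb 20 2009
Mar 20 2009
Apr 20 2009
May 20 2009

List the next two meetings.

The day-of-month is always 20 (31, 28, 31, 30 days between events).
So this recurs on the 20th of each month.
June 2009: Jun 20 2009.
Next: July 2009 → Jul 20 2009.

Jun 20 2009, Jul 20 2009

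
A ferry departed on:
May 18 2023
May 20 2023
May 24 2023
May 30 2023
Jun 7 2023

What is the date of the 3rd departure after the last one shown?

Intervals are 2, 4, 6, 8 days — an arithmetic progression with common difference 2.
Next gap: 10 days. Jun 7 2023 + 10 days = Jun 17 2023.
Next gap: 12 days. Jun 17 2023 + 12 days = Jun 29 2023.
Next gap: 14 days. Jun 29 2023 + 14 days = Jul 13 2023.

Jul 13 2023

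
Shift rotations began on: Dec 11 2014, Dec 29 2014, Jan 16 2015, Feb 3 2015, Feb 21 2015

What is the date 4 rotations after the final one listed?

Gaps between consecutive events: 18, 18, 18, 18 days — a constant 18-day interval.
Feb 21 2015 + 18 days = Mar 11 2015.
Mar 11 2015 + 18 days = Mar 29 2015.
Mar 29 2015 + 18 days = Apr 16 2015.
Apr 16 2015 + 18 days = May 4 2015.

May 4 2015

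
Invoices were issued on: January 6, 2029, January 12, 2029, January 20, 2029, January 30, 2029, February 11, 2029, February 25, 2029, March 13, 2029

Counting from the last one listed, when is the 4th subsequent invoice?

June 5, 2029

The spacing grows by 2 each time: 6, 8, 10, 12, 14, 16 days.
Next gap: 18 days. March 13, 2029 + 18 days = March 31, 2029.
Next gap: 20 days. March 31, 2029 + 20 days = April 20, 2029.
Next gap: 22 days. April 20, 2029 + 22 days = May 12, 2029.
Next gap: 24 days. May 12, 2029 + 24 days = June 5, 2029.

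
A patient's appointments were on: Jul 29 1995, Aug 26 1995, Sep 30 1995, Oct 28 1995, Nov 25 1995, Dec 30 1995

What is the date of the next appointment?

Jan 27 1996

Every date is a Saturday; gaps 28, 35, 28, 28, 35 days.
Each is the last Saturday of its month (at least one falls on the 29th or later, ruling out '4th Saturday').
January 1996 ends with Saturday Jan 27 1996.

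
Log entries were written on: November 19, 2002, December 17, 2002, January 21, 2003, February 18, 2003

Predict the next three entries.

All dates are Tuesdays, 28, 35, 28 days apart.
Specifically, the 3rd Tuesday of each month.
3rd Tuesday of March 2003: March 18, 2003.
3rd Tuesday of April 2003: April 15, 2003.
May 2003 — 3rd Tuesday is May 20, 2003.

March 18, 2003; April 15, 2003; May 20, 2003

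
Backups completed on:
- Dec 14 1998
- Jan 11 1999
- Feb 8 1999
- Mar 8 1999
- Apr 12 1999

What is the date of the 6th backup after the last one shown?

These are Mondays at 28- or 35-day spacing (28, 28, 28, 35).
The pattern: 2nd Monday of the month.
2nd Monday of May 1999: May 10 1999.
2nd Monday of June 1999: Jun 14 1999.
2nd Monday of July 1999: Jul 12 1999.
2nd Monday of August 1999: Aug 9 1999.
2nd Monday of September 1999: Sep 13 1999.
October 1999 — 2nd Monday is Oct 11 1999.

Oct 11 1999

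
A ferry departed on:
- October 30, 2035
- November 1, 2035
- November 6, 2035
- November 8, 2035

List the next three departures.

Gaps: 2, 5, 2 days — not constant, but cyclic with period 2.
The events fall on every Tuesday and Thursday.
Next Tuesday: November 13, 2035.
The following Thursday is November 15, 2035.
Next Tuesday: November 20, 2035.

November 13, 2035; November 15, 2035; November 20, 2035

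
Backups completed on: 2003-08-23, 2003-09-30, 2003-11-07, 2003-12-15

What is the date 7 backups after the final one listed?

Gaps between consecutive events: 38, 38, 38 days — a constant 38-day interval.
2003-12-15 + 38 days = 2004-01-22.
2004-01-22 + 38 days = 2004-02-29.
2004-02-29 + 38 days = 2004-04-07.
2004-04-07 + 38 days = 2004-05-15.
2004-05-15 + 38 days = 2004-06-22.
2004-06-22 + 38 days = 2004-07-30.
2004-07-30 + 38 days = 2004-09-06.

2004-09-06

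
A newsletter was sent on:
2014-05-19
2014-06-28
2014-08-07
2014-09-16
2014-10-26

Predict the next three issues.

The spacing is 40, 40, 40, 40 days — always 40 days.
2014-10-26 + 40 days = 2014-12-05.
2014-12-05 + 40 days = 2015-01-14.
2015-01-14 + 40 days = 2015-02-23.

2014-12-05, 2015-01-14, 2015-02-23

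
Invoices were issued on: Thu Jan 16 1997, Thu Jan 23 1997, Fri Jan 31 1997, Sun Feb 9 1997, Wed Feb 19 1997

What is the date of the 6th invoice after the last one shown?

Sun May 11 1997

Gaps: 7, 8, 9, 10 days — each gap is 1 larger than the previous one.
Next gap: 11 days. Wed Feb 19 1997 + 11 days = Sun Mar 2 1997.
Next gap: 12 days. Sun Mar 2 1997 + 12 days = Fri Mar 14 1997.
Next gap: 13 days. Fri Mar 14 1997 + 13 days = Thu Mar 27 1997.
Next gap: 14 days. Thu Mar 27 1997 + 14 days = Thu Apr 10 1997.
Next gap: 15 days. Thu Apr 10 1997 + 15 days = Fri Apr 25 1997.
Next gap: 16 days. Fri Apr 25 1997 + 16 days = Sun May 11 1997.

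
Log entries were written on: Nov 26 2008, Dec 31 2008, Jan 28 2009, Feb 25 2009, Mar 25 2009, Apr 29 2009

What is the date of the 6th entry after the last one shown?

Every date is a Wednesday; gaps 35, 28, 28, 28, 35 days.
Each is the last Wednesday of its month (at least one falls on the 29th or later, ruling out '4th Wednesday').
Last Wednesday of May 2009: May 27 2009.
Last Wednesday of June 2009: Jun 24 2009.
Last Wednesday of July 2009: Jul 29 2009.
August 2009 ends with Wednesday Aug 26 2009.
September 2009 ends with Wednesday Sep 30 2009.
October 2009 ends with Wednesday Oct 28 2009.

Oct 28 2009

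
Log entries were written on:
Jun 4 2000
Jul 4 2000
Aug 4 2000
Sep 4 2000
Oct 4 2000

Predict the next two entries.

The day-of-month is always 4 (30, 31, 31, 30 days between events).
So this recurs on the 4th of each month.
Next: November 2000 → Nov 4 2000.
Next: December 2000 → Dec 4 2000.

Nov 4 2000, Dec 4 2000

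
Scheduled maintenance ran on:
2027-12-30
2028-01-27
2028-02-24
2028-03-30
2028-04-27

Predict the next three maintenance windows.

2028-05-25, 2028-06-29, 2028-07-27

Every date is a Thursday; gaps 28, 28, 35, 28 days.
Each is the last Thursday of its month (at least one falls on the 29th or later, ruling out '4th Thursday').
May 2028 ends with Thursday 2028-05-25.
June 2028 ends with Thursday 2028-06-29.
July 2028 ends with Thursday 2028-07-27.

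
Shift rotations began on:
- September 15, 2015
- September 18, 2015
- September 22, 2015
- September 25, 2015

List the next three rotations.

Every event lands on a Tuesday or Friday (gaps cycle 3, 4, 3).
So the schedule is: every Tuesday and Friday.
The following Tuesday is September 29, 2015.
The following Friday is October 2, 2015.
Next Tuesday: October 6, 2015.

September 29, 2015; October 2, 2015; October 6, 2015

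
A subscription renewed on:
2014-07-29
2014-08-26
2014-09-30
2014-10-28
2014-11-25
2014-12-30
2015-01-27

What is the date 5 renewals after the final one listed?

2015-06-30

All Tuesdays; the gaps (28, 35, 28, 28, 35, 28) vary with month length.
This is the last Tuesday of each month.
February 2015 ends with Tuesday 2015-02-24.
Last Tuesday of March 2015: 2015-03-31.
April 2015 ends with Tuesday 2015-04-28.
May 2015 ends with Tuesday 2015-05-26.
June 2015 ends with Tuesday 2015-06-30.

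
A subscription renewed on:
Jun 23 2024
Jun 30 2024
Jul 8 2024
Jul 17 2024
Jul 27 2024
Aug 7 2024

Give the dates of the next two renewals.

Gaps: 7, 8, 9, 10, 11 days — each gap is 1 larger than the previous one.
Next gap: 12 days. Aug 7 2024 + 12 days = Aug 19 2024.
Next gap: 13 days. Aug 19 2024 + 13 days = Sep 1 2024.

Aug 19 2024, Sep 1 2024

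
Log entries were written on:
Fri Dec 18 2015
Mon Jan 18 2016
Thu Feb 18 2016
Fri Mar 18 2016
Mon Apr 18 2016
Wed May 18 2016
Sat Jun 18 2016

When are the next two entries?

The day-of-month is always 18 (31, 31, 29, 31, 30, 31 days between events).
So this recurs on the 18th of each month.
July 2016: Mon Jul 18 2016.
Next: August 2016 → Thu Aug 18 2016.

Mon Jul 18 2016, Thu Aug 18 2016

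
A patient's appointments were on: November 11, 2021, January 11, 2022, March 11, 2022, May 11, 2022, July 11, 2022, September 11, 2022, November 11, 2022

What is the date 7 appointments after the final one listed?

The day-of-month is always 11 (61, 59, 61, 61, 62, 61 days between events).
So this recurs on the 11th of every 2 months.
January 2023: January 11, 2023.
Next: March 2023 → March 11, 2023.
Next: May 2023 → May 11, 2023.
Next: July 2023 → July 11, 2023.
Next: September 2023 → September 11, 2023.
November 2023: November 11, 2023.
Next: January 2024 → January 11, 2024.

January 11, 2024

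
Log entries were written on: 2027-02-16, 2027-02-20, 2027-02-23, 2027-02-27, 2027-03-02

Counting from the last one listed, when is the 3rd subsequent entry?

Gaps: 4, 3, 4, 3 days — not constant, but cyclic with period 2.
The events fall on every Tuesday and Saturday.
Next Saturday: 2027-03-06.
The following Tuesday is 2027-03-09.
Next Saturday: 2027-03-13.

2027-03-13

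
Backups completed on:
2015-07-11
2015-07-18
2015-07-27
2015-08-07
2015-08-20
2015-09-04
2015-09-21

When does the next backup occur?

2015-10-10

Intervals are 7, 9, 11, 13, 15, 17 days — an arithmetic progression with common difference 2.
Next gap: 19 days. 2015-09-21 + 19 days = 2015-10-10.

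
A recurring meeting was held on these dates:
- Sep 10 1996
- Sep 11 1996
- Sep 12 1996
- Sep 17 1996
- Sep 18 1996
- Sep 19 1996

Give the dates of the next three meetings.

Sep 24 1996, Sep 25 1996, Sep 26 1996

Gaps: 1, 1, 5, 1, 1 days — not constant, but cyclic with period 3.
The events fall on every Tuesday, Wednesday and Thursday.
Next Tuesday: Sep 24 1996.
The following Wednesday is Sep 25 1996.
Next Thursday: Sep 26 1996.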